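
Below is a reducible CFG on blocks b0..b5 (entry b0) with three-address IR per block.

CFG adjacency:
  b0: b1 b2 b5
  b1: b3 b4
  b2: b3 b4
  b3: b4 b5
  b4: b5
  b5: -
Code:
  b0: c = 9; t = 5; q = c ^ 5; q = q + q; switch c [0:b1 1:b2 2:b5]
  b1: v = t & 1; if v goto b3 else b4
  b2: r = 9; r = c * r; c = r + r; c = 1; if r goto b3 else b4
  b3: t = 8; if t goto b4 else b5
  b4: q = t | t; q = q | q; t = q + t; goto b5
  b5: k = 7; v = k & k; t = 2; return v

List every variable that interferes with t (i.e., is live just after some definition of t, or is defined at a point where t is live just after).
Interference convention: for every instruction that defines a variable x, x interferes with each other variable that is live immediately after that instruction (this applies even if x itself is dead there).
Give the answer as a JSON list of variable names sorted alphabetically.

Answer: ["c", "q", "r", "v"]

Analysis:
Block summaries:
  b0 def {c,q,t} use ∅
  b1 def {v} use {t}
  b2 def {c,r} use {c}
  b3 def {t} use ∅
  b4 def {q,t} use {t}
  b5 def {k,t,v} use ∅

Backward fixpoint:
  b0 li=∅ lo={c,t}
  b1 li={t} lo={t}
  b2 li={c,t} lo={t}
  b3 li=∅ lo={t}
  b4 li={t} lo=∅
  b5 li=∅ lo=∅

Interference:
  c — {q,r,t}
  k — ∅
  q — {c,t}
  r — {c,t}
  t — {c,q,r,v}
  v — {t}

N(t) = ["c", "q", "r", "v"]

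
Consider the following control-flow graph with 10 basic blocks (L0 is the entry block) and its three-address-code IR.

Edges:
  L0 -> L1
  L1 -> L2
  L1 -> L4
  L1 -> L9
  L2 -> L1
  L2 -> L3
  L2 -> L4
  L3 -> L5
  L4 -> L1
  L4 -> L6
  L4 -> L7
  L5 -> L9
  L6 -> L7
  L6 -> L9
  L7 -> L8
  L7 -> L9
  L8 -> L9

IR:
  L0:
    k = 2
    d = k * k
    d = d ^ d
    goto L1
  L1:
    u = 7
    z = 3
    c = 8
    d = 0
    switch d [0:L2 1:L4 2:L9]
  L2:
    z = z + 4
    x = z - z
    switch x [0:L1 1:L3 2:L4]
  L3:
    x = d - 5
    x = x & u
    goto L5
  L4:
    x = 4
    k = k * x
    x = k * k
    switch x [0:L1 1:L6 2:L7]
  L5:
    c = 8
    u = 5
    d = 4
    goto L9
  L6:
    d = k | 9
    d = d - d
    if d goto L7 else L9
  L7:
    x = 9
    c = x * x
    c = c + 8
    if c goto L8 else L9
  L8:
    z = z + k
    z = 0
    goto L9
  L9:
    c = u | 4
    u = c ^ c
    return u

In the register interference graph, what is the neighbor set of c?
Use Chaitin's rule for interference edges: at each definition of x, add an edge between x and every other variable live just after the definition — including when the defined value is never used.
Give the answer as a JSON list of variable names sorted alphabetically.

Per-block:
  L0: {d,k} / ∅
  L1: {c,d,u,z} / ∅
  L2: {x,z} / {z}
  L3: {x} / {d,u}
  L4: {k,x} / {k}
  L5: {c,d,u} / ∅
  L6: {d} / {k}
  L7: {c,x} / ∅
  L8: {z} / {k,z}
  L9: {c,u} / {u}

Liveness:
  L0 li=∅ lo={k}
  L1 li={k} lo={d,k,u,z}
  L2 li={d,k,u,z} lo={d,k,u,z}
  L3 li={d,u} lo=∅
  L4 li={k,u,z} lo={k,u,z}
  L5 li=∅ lo={u}
  L6 li={k,u,z} lo={k,u,z}
  L7 li={k,u,z} lo={k,u,z}
  L8 li={k,u,z} lo={u}
  L9 li={u} lo=∅

Conflict graph:
  c↔{k,u,z}
  d↔{k,u,x,z}
  k↔{c,d,u,x,z}
  u↔{c,d,k,x,z}
  x↔{d,k,u,z}
  z↔{c,d,k,u,x}

N(c) = ["k", "u", "z"]

Answer: ["k", "u", "z"]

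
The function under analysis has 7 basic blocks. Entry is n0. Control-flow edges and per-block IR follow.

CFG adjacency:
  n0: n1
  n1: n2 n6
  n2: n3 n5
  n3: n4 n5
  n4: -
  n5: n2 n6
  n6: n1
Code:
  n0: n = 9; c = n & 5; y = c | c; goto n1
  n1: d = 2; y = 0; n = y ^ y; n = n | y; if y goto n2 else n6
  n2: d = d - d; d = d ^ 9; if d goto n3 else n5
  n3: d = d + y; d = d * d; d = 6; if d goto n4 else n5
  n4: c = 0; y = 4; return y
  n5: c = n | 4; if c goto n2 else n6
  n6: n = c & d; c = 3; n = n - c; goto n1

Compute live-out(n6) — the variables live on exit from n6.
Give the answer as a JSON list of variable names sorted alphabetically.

Answer: ["c"]

Analysis:
Per-block:
  n0: {c,n,y} / ∅
  n1: {d,n,y} / ∅
  n2: {d} / {d}
  n3: {d} / {d,y}
  n4: {c,y} / ∅
  n5: {c} / {n}
  n6: {c,n} / {c,d}

Backward fixpoint:
  n0 li=∅ lo={c}
  n1 li={c} lo={c,d,n,y}
  n2 li={d,n,y} lo={d,n,y}
  n3 li={d,n,y} lo={d,n,y}
  n4 li=∅ lo=∅
  n5 li={d,n,y} lo={c,d,n,y}
  n6 li={c,d} lo={c}

live-out(n6) = ["c"]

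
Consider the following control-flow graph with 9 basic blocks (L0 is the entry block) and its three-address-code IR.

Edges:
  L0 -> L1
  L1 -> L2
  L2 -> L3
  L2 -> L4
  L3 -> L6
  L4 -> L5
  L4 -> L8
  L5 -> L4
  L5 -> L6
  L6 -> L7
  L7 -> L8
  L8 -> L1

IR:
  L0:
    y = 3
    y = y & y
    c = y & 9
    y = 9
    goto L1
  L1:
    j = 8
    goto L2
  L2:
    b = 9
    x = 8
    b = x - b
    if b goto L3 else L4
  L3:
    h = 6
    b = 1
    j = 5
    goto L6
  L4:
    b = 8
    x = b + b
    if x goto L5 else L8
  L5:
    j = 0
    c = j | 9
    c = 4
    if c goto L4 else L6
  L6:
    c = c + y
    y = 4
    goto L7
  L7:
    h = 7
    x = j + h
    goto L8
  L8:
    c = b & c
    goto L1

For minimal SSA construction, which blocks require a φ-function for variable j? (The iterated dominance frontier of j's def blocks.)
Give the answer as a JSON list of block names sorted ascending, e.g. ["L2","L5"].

idom tree: L1←L0 L2←L1 L3←L2 L4←L2 L5←L4 L6←L2 L7←L6 L8←L2
Dom at joins:
  L1: preds {L0,L8}: {L0} ∩ {L0,L1,L2,L8} = {L0}; idom=L0
  L4: preds {L2,L5}: {L0,L1,L2} ∩ {L0,L1,L2,L4,L5} = {L0,L1,L2}; idom=L2
  L6: preds {L3,L5}: {L0,L1,L2,L3} ∩ {L0,L1,L2,L4,L5} = {L0,L1,L2}; idom=L2
  L8: preds {L4,L7}: {L0,L1,L2,L4} ∩ {L0,L1,L2,L6,L7} = {L0,L1,L2}; idom=L2

DF walk-up:
  join L1 pred L0: · stop@L0
  join L1 pred L8: L8→L2→L1 stop@L0
  join L4 pred L2: · stop@L2
  join L4 pred L5: L5→L4 stop@L2
  join L6 pred L3: L3 stop@L2
  join L6 pred L5: L5→L4 stop@L2
  join L8 pred L4: L4 stop@L2
  join L8 pred L7: L7→L6 stop@L2
  L0: DF=∅
  L1: DF={L1}
  L2: DF={L1}
  L3: DF={L6}
  L4: DF={L4,L6,L8}
  L5: DF={L4,L6}
  L6: DF={L8}
  L7: DF={L8}
  L8: DF={L1}

φ for j: defs {L1,L3,L5}
  DF⁺ = {L1,L4,L6,L8}

Answer: ["L1", "L4", "L6", "L8"]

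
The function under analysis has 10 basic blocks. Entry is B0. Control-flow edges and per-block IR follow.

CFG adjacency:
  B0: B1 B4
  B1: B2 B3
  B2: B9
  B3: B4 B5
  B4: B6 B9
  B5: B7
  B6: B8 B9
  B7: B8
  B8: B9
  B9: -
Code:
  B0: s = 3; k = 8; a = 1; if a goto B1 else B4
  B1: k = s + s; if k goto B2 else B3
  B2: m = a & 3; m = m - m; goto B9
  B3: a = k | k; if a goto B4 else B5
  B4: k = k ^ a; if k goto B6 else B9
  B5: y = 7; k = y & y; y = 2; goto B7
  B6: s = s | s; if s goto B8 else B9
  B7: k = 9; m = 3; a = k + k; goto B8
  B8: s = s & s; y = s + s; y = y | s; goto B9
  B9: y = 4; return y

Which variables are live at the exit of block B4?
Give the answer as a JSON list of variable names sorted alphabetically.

Answer: ["s"]

Analysis:
Per-block:
  B0: def={a,k,s} ue=∅
  B1: def={k} ue={s}
  B2: def={m} ue={a}
  B3: def={a} ue={k}
  B4: def={k} ue={a,k}
  B5: def={k,y} ue=∅
  B6: def={s} ue={s}
  B7: def={a,k,m} ue=∅
  B8: def={s,y} ue={s}
  B9: def={y} ue=∅

Live sets:
  live B0: ∅→{a,k,s}
  live B1: {a,s}→{a,k,s}
  live B2: {a}→∅
  live B3: {k,s}→{a,k,s}
  live B4: {a,k,s}→{s}
  live B5: {s}→{s}
  live B6: {s}→{s}
  live B7: {s}→{s}
  live B8: {s}→∅
  live B9: ∅→∅

live-out(B4) = ["s"]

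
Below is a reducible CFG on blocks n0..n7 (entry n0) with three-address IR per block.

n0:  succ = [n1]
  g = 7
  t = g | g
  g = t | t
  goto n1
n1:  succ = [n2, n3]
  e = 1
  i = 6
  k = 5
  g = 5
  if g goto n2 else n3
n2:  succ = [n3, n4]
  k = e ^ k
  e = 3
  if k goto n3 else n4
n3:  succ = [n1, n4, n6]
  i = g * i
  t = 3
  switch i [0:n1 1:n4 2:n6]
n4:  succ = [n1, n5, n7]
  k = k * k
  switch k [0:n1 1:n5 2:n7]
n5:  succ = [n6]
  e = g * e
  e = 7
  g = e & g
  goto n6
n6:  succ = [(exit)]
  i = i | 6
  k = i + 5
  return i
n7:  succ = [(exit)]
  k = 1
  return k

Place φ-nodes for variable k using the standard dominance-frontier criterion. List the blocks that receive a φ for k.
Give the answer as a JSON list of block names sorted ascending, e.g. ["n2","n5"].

idom tree: n1←n0 n2←n1 n3←n1 n4←n1 n5←n4 n6←n1 n7←n4
Dom∩ at merges:
  n1: preds {n0,n3,n4}: {n0} ∩ {n0,n1,n3} ∩ {n0,n1,n4} = {n0}; idom=n0
  n3: preds {n1,n2}: {n0,n1} ∩ {n0,n1,n2} = {n0,n1}; idom=n1
  n4: preds {n2,n3}: {n0,n1,n2} ∩ {n0,n1,n3} = {n0,n1}; idom=n1
  n6: preds {n3,n5}: {n0,n1,n3} ∩ {n0,n1,n4,n5} = {n0,n1}; idom=n1

DF walk-up:
  n1←n0: walk · to n0
  n1←n3: walk n3→n1 to n0
  n1←n4: walk n4→n1 to n0
  n3←n1: walk · to n1
  n3←n2: walk n2 to n1
  n4←n2: walk n2 to n1
  n4←n3: walk n3 to n1
  n6←n3: walk n3 to n1
  n6←n5: walk n5→n4 to n1
  n0: DF=∅
  n1: DF={n1}
  n2: DF={n3,n4}
  n3: DF={n1,n4,n6}
  n4: DF={n1,n6}
  n5: DF={n6}
  n6: DF=∅
  n7: DF=∅

φ for k: defs {n1,n2,n4,n6,n7}
  DF⁺ = {n1,n3,n4,n6}

Answer: ["n1", "n3", "n4", "n6"]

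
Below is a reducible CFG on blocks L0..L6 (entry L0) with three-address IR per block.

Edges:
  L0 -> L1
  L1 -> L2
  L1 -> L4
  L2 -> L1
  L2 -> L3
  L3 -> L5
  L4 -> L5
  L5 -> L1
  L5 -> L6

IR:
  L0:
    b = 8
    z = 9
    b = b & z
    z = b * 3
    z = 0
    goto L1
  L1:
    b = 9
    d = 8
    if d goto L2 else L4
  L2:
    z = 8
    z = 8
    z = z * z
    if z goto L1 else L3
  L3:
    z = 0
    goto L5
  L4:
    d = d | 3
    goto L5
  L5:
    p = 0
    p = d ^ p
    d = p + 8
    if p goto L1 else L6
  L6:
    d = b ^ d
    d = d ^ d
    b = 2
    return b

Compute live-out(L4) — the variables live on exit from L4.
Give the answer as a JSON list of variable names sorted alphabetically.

Answer: ["b", "d"]

Working:
Block summaries:
  L0 def {b,z} use ∅
  L1 def {b,d} use ∅
  L2 def {z} use ∅
  L3 def {z} use ∅
  L4 def {d} use {d}
  L5 def {d,p} use {d}
  L6 def {b,d} use {b,d}

Live sets:
  L0 li=∅ lo=∅
  L1 li=∅ lo={b,d}
  L2 li={b,d} lo={b,d}
  L3 li={b,d} lo={b,d}
  L4 li={b,d} lo={b,d}
  L5 li={b,d} lo={b,d}
  L6 li={b,d} lo=∅

live-out(L4) = ["b", "d"]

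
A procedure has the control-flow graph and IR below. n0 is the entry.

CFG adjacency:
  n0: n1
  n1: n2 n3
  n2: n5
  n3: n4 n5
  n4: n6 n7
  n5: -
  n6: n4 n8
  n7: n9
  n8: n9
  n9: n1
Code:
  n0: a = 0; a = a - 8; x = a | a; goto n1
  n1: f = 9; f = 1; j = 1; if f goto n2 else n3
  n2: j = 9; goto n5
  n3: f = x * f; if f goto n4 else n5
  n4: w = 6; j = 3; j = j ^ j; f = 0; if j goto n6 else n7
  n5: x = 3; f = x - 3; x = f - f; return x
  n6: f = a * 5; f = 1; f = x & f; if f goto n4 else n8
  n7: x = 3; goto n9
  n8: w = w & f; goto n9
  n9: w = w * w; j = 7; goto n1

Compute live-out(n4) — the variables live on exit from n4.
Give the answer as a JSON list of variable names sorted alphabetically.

Block summaries:
  n0: {a,x} / ∅
  n1: {f,j} / ∅
  n2: {j} / ∅
  n3: {f} / {f,x}
  n4: {f,j,w} / ∅
  n5: {f,x} / ∅
  n6: {f} / {a,x}
  n7: {x} / ∅
  n8: {w} / {f,w}
  n9: {j,w} / {w}

Backward fixpoint:
  live n0: ∅→{a,x}
  live n1: {a,x}→{a,f,x}
  live n2: ∅→∅
  live n3: {a,f,x}→{a,x}
  live n4: {a,x}→{a,w,x}
  live n5: ∅→∅
  live n6: {a,w,x}→{a,f,w,x}
  live n7: {a,w}→{a,w,x}
  live n8: {a,f,w,x}→{a,w,x}
  live n9: {a,w,x}→{a,x}

live-out(n4) = ["a", "w", "x"]

Answer: ["a", "w", "x"]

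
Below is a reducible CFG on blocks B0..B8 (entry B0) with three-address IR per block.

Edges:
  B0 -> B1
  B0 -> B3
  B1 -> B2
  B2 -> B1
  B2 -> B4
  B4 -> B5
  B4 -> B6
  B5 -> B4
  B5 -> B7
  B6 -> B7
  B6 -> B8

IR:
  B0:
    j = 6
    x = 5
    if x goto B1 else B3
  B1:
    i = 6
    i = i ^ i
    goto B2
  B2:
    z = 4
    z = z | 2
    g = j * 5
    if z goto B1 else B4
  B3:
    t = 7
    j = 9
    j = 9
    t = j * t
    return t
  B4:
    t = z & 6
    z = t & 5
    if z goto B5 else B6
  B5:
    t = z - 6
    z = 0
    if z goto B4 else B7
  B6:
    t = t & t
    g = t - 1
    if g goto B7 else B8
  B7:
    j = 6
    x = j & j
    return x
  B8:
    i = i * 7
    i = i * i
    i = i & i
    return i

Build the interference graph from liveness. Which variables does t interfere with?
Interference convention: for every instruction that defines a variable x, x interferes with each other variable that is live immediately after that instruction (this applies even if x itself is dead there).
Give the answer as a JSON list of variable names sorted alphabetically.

Block summaries:
  B0: {j,x} / ∅
  B1: {i} / ∅
  B2: {g,z} / {j}
  B3: {j,t} / ∅
  B4: {t,z} / {z}
  B5: {t,z} / {z}
  B6: {g,t} / {t}
  B7: {j,x} / ∅
  B8: {i} / {i}

Backward fixpoint:
  B0: in=∅ out={j}
  B1: in={j} out={i,j}
  B2: in={i,j} out={i,j,z}
  B3: in=∅ out=∅
  B4: in={i,z} out={i,t,z}
  B5: in={i,z} out={i,z}
  B6: in={i,t} out={i}
  B7: in=∅ out=∅
  B8: in={i} out=∅

Conflict graph:
  g: {i,j,z}
  i: {g,j,t,z}
  j: {g,i,t,x,z}
  t: {i,j,z}
  x: {j}
  z: {g,i,j,t}

N(t) = ["i", "j", "z"]

Answer: ["i", "j", "z"]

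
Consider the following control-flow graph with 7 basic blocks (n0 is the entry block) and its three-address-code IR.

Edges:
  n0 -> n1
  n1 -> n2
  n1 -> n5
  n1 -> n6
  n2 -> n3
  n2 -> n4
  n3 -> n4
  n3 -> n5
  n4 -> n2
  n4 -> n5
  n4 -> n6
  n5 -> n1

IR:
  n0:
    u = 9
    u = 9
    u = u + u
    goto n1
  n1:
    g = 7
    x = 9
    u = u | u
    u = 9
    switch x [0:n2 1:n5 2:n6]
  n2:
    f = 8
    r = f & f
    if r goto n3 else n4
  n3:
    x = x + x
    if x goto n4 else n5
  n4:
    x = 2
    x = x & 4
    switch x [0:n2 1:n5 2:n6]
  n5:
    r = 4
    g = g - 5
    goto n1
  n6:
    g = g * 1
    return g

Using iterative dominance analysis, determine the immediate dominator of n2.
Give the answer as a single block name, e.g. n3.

Answer: n1

Working:
idom tree: n1←n0 n2←n1 n3←n2 n4←n2 n5←n1 n6←n1
Dom at joins:
  n1: preds {n0,n5}: {n0} ∩ {n0,n1,n5} = {n0}; idom=n0
  n2: preds {n1,n4}: {n0,n1} ∩ {n0,n1,n2,n4} = {n0,n1}; idom=n1
  n4: preds {n2,n3}: {n0,n1,n2} ∩ {n0,n1,n2,n3} = {n0,n1,n2}; idom=n2
  n5: preds {n1,n3,n4}: {n0,n1} ∩ {n0,n1,n2,n3} ∩ {n0,n1,n2,n4} = {n0,n1}; idom=n1
  n6: preds {n1,n4}: {n0,n1} ∩ {n0,n1,n2,n4} = {n0,n1}; idom=n1

idom(n2) = n1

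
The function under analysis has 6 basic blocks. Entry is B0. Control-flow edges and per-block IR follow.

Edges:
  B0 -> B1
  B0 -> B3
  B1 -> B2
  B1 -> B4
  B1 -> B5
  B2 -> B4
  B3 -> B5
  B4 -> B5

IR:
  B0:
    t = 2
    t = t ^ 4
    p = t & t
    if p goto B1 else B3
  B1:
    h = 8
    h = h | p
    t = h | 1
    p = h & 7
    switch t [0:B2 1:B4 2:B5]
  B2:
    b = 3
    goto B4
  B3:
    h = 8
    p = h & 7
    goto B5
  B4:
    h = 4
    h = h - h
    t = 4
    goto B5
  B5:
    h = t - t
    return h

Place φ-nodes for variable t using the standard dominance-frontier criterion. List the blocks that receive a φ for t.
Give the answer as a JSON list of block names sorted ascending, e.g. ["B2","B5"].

Answer: ["B5"]

Analysis:
idom tree: B1←B0 B2←B1 B3←B0 B4←B1 B5←B0
Dom∩ at merges:
  B4: preds {B1,B2}: {B0,B1} ∩ {B0,B1,B2} = {B0,B1}; idom=B1
  B5: preds {B1,B3,B4}: {B0,B1} ∩ {B0,B3} ∩ {B0,B1,B4} = {B0}; idom=B0

DF derivation:
  B4←B1: walk · to B1
  B4←B2: walk B2 to B1
  B5←B1: walk B1 to B0
  B5←B3: walk B3 to B0
  B5←B4: walk B4→B1 to B0
  DF(B0)=∅
  DF(B1)={B5}
  DF(B2)={B4}
  DF(B3)={B5}
  DF(B4)={B5}
  DF(B5)=∅

φ for t: defs {B0,B1,B4}
  DF⁺ = {B5}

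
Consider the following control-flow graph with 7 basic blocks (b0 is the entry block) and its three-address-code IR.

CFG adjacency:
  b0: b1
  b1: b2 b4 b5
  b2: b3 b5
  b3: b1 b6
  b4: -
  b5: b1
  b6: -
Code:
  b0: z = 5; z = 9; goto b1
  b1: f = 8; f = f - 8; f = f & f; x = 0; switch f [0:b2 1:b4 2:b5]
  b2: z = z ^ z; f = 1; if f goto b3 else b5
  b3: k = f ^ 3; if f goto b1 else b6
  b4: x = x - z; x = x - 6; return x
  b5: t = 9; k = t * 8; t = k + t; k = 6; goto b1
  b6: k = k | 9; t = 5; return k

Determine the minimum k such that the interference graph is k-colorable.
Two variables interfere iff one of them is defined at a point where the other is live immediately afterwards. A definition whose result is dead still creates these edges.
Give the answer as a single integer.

Answer: 3

Derivation:
def/use:
  b0: {z} / ∅
  b1: {f,x} / ∅
  b2: {f,z} / {z}
  b3: {k} / {f}
  b4: {x} / {x,z}
  b5: {k,t} / ∅
  b6: {k,t} / {k}

Liveness:
  live b0: ∅→{z}
  live b1: {z}→{x,z}
  live b2: {z}→{f,z}
  live b3: {f,z}→{k,z}
  live b4: {x,z}→∅
  live b5: {z}→{z}
  live b6: {k}→∅

Conflict graph:
  f: {k,x,z}
  k: {f,t,z}
  t: {k,z}
  x: {f,z}
  z: {f,k,t,x}

Chromatic number:
  {f,k,z} pairwise interfere (3-clique) ⇒ χ ≥ 3
  assign f→R1 k→R2 t→R1 x→R2 z→R0 — no edge inside a register ⇒ χ ≤ 3
  χ = 3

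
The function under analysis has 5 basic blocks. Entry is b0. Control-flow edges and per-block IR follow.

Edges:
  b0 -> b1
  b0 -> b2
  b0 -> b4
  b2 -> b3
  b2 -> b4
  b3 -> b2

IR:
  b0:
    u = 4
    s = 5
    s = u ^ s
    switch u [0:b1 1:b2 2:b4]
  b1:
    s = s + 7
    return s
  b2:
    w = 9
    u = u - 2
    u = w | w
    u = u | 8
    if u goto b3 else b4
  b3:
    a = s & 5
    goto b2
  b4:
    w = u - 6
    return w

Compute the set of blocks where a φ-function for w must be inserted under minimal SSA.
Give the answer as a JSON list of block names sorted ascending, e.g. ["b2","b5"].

idom tree: b1←b0 b2←b0 b3←b2 b4←b0
Dom∩ at merges:
  b2: preds {b0,b3}: {b0} ∩ {b0,b2,b3} = {b0}; idom=b0
  b4: preds {b0,b2}: {b0} ∩ {b0,b2} = {b0}; idom=b0

Frontier:
  join b2 pred b0: · stop@b0
  join b2 pred b3: b3→b2 stop@b0
  join b4 pred b0: · stop@b0
  join b4 pred b2: b2 stop@b0
  b0 → ∅
  b1 → ∅
  b2 → {b2,b4}
  b3 → {b2}
  b4 → ∅

φ for w: defs {b2,b4}
  DF⁺ = {b2,b4}

Answer: ["b2", "b4"]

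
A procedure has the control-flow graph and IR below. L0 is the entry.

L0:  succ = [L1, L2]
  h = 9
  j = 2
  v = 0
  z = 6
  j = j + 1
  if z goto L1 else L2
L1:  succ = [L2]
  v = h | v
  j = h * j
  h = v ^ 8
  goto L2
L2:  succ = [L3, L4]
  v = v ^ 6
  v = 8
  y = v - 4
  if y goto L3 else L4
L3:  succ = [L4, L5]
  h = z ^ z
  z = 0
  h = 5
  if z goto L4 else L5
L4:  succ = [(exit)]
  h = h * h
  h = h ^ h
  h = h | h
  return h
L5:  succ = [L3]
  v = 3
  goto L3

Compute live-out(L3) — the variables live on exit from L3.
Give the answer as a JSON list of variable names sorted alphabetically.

def/use:
  L0 def {h,j,v,z} use ∅
  L1 def {h,j,v} use {h,j,v}
  L2 def {v,y} use {v}
  L3 def {h,z} use {z}
  L4 def {h} use {h}
  L5 def {v} use ∅

Live sets:
  live L0: ∅→{h,j,v,z}
  live L1: {h,j,v,z}→{h,v,z}
  live L2: {h,v,z}→{h,z}
  live L3: {z}→{h,z}
  live L4: {h}→∅
  live L5: {z}→{z}

live-out(L3) = ["h", "z"]

Answer: ["h", "z"]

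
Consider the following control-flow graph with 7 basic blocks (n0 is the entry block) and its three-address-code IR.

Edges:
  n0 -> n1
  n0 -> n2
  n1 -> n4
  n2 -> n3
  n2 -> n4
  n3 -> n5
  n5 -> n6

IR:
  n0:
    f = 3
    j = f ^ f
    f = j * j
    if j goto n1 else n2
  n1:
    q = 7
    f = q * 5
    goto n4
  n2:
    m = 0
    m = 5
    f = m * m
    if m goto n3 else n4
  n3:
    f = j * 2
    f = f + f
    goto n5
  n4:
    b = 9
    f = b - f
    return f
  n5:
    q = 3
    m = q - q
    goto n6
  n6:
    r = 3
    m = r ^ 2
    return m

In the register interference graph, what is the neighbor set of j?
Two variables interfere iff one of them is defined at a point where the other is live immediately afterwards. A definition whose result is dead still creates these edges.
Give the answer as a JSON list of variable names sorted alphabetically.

Per-block:
  n0 def {f,j} use ∅
  n1 def {f,q} use ∅
  n2 def {f,m} use ∅
  n3 def {f} use {j}
  n4 def {b,f} use {f}
  n5 def {m,q} use ∅
  n6 def {m,r} use ∅

Backward fixpoint:
  live n0: ∅→{j}
  live n1: ∅→{f}
  live n2: {j}→{f,j}
  live n3: {j}→∅
  live n4: {f}→∅
  live n5: ∅→∅
  live n6: ∅→∅

Interference:
  b — {f}
  f — {b,j,m}
  j — {f,m}
  m — {f,j}
  q — ∅
  r — ∅

N(j) = ["f", "m"]

Answer: ["f", "m"]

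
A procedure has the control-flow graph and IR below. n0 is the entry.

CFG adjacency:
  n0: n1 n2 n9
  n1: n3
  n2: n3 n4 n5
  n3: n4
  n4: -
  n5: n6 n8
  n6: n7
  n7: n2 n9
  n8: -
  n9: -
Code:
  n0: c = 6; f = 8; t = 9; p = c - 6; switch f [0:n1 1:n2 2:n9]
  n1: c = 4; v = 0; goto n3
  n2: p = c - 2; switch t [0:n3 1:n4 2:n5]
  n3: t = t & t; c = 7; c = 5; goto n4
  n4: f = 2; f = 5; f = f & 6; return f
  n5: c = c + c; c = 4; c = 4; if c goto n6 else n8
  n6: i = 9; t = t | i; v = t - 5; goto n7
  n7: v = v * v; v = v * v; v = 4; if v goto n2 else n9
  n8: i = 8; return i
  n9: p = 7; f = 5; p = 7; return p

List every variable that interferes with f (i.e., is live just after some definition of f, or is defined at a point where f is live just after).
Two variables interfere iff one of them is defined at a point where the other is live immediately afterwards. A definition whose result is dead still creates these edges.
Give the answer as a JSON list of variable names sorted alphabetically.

Per-block:
  n0: {c,f,p,t} / ∅
  n1: {c,v} / ∅
  n2: {p} / {c,t}
  n3: {c,t} / {t}
  n4: {f} / ∅
  n5: {c} / {c}
  n6: {i,t,v} / {t}
  n7: {v} / {v}
  n8: {i} / ∅
  n9: {f,p} / ∅

Live sets:
  live n0: ∅→{c,t}
  live n1: {t}→{t}
  live n2: {c,t}→{c,t}
  live n3: {t}→∅
  live n4: ∅→∅
  live n5: {c,t}→{c,t}
  live n6: {c,t}→{c,t,v}
  live n7: {c,t,v}→{c,t}
  live n8: ∅→∅
  live n9: ∅→∅

Interfere edges:
  c: {f,i,p,t,v}
  f: {c,p,t}
  i: {c,t}
  p: {c,f,t}
  t: {c,f,i,p,v}
  v: {c,t}

N(f) = ["c", "p", "t"]

Answer: ["c", "p", "t"]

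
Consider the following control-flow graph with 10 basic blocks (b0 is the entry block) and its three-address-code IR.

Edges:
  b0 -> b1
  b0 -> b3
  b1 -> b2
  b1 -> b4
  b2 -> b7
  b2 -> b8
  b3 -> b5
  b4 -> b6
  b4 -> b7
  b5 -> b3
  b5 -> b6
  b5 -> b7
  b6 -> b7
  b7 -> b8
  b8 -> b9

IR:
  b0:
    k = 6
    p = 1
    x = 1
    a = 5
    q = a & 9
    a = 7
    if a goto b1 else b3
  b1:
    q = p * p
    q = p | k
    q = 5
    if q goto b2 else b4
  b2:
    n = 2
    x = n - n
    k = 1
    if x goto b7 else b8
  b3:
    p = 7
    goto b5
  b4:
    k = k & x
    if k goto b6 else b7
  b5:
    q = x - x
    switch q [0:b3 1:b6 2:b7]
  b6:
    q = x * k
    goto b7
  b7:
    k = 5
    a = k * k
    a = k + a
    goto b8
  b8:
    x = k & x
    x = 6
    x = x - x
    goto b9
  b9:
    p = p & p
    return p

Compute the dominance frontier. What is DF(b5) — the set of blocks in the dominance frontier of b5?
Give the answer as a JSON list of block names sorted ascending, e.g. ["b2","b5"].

Answer: ["b3", "b6", "b7"]

Derivation:
idom tree: b1←b0 b2←b1 b3←b0 b4←b1 b5←b3 b6←b0 b7←b0 b8←b0 b9←b8
Dom∩ at merges:
  b3: preds {b0,b5}: {b0} ∩ {b0,b3,b5} = {b0}; idom=b0
  b6: preds {b4,b5}: {b0,b1,b4} ∩ {b0,b3,b5} = {b0}; idom=b0
  b7: preds {b2,b4,b5,b6}: {b0,b1,b2} ∩ {b0,b1,b4} ∩ {b0,b3,b5} ∩ {b0,b6} = {b0}; idom=b0
  b8: preds {b2,b7}: {b0,b1,b2} ∩ {b0,b7} = {b0}; idom=b0

DF walk-up:
  b3←b0: walk · to b0
  b3←b5: walk b5→b3 to b0
  b6←b4: walk b4→b1 to b0
  b6←b5: walk b5→b3 to b0
  b7←b2: walk b2→b1 to b0
  b7←b4: walk b4→b1 to b0
  b7←b5: walk b5→b3 to b0
  b7←b6: walk b6 to b0
  b8←b2: walk b2→b1 to b0
  b8←b7: walk b7 to b0
  b0 → ∅
  b1 → {b6,b7,b8}
  b2 → {b7,b8}
  b3 → {b3,b6,b7}
  b4 → {b6,b7}
  b5 → {b3,b6,b7}
  b6 → {b7}
  b7 → {b8}
  b8 → ∅
  b9 → ∅

DF(b5) = ["b3", "b6", "b7"]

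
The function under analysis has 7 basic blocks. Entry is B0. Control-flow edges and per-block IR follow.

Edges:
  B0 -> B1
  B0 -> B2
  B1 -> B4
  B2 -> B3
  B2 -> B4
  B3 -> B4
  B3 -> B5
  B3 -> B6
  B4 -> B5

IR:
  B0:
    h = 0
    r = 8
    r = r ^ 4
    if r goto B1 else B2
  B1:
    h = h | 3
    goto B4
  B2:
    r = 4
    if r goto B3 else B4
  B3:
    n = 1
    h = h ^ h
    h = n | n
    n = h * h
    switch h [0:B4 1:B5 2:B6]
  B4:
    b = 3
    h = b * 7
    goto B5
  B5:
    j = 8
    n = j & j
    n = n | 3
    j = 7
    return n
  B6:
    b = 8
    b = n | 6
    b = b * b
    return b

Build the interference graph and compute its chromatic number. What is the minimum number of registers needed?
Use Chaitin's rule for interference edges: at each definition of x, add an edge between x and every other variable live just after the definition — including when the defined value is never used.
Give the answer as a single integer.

Answer: 2

Working:
Block summaries:
  B0: def={h,r} ue=∅
  B1: def={h} ue={h}
  B2: def={r} ue=∅
  B3: def={h,n} ue={h}
  B4: def={b,h} ue=∅
  B5: def={j,n} ue=∅
  B6: def={b} ue={n}

Backward fixpoint:
  live B0: ∅→{h}
  live B1: {h}→∅
  live B2: {h}→{h}
  live B3: {h}→{n}
  live B4: ∅→∅
  live B5: ∅→∅
  live B6: {n}→∅

Interfere edges:
  b — {n}
  h — {n,r}
  j — {n}
  n — {b,h,j}
  r — {h}

Colouring:
  lower bound: {b,n} mutually conflict ⇒ χ ≥ 2
  assign b→c1 h→c1 j→c1 n→c0 r→c0 — no edge inside a register ⇒ χ ≤ 2
  χ = 2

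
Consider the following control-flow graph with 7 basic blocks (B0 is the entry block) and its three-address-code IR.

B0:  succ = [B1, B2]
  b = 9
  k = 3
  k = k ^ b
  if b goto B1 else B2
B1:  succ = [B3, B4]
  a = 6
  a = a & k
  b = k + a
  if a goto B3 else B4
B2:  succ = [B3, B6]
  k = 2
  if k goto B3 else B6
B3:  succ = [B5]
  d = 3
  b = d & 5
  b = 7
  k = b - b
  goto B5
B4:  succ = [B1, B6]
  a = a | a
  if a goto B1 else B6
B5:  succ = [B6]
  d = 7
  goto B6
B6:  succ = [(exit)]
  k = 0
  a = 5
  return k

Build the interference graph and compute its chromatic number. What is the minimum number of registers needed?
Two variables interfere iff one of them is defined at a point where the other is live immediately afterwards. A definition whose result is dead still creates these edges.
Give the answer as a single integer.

def/use:
  B0: def={b,k} ue=∅
  B1: def={a,b} ue={k}
  B2: def={k} ue=∅
  B3: def={b,d,k} ue=∅
  B4: def={a} ue={a}
  B5: def={d} ue=∅
  B6: def={a,k} ue=∅

Live sets:
  B0: in=∅ out={k}
  B1: in={k} out={a,k}
  B2: in=∅ out=∅
  B3: in=∅ out=∅
  B4: in={a,k} out={k}
  B5: in=∅ out=∅
  B6: in=∅ out=∅

Interference:
  a: {b,k}
  b: {a,k}
  d: ∅
  k: {a,b}

Registers:
  lower bound: {a,b,k} mutually conflict ⇒ χ ≥ 3
  assign a→r0 b→r1 d→r0 k→r2 — no edge inside a register ⇒ χ ≤ 3
  χ = 3

Answer: 3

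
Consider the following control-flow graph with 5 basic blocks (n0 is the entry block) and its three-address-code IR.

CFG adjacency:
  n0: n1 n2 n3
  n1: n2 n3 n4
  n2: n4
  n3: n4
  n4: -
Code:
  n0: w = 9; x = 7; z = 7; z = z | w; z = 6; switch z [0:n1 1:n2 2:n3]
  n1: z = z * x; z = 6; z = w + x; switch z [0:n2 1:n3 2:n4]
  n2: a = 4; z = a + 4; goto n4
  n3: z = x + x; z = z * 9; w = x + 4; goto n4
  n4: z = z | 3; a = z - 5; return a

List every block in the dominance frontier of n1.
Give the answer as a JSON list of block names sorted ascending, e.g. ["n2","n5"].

Answer: ["n2", "n3", "n4"]

Working:
idom tree: n1←n0 n2←n0 n3←n0 n4←n0
Dom∩ at merges:
  n2: preds {n0,n1}: {n0} ∩ {n0,n1} = {n0}; idom=n0
  n3: preds {n0,n1}: {n0} ∩ {n0,n1} = {n0}; idom=n0
  n4: preds {n1,n2,n3}: {n0,n1} ∩ {n0,n2} ∩ {n0,n3} = {n0}; idom=n0

Frontier:
  join n2 pred n0: · stop@n0
  join n2 pred n1: n1 stop@n0
  join n3 pred n0: · stop@n0
  join n3 pred n1: n1 stop@n0
  join n4 pred n1: n1 stop@n0
  join n4 pred n2: n2 stop@n0
  join n4 pred n3: n3 stop@n0
  n0 → ∅
  n1 → {n2,n3,n4}
  n2 → {n4}
  n3 → {n4}
  n4 → ∅

DF(n1) = ["n2", "n3", "n4"]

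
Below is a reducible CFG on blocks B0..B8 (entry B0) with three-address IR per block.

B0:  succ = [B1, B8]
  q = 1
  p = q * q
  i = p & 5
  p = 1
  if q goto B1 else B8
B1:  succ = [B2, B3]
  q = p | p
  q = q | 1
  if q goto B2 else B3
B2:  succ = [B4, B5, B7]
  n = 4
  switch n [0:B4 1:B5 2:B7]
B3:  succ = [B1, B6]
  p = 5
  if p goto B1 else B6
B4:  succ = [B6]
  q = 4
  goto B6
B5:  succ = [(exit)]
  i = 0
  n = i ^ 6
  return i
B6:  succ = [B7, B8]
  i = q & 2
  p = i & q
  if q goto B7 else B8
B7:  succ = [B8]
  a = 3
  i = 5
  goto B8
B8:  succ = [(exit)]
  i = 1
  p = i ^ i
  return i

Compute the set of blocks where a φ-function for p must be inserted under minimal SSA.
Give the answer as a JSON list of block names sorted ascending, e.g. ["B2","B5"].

Answer: ["B1", "B6", "B7", "B8"]

Working:
idom tree: B1←B0 B2←B1 B3←B1 B4←B2 B5←B2 B6←B1 B7←B1 B8←B0
Dom at joins:
  B1: preds {B0,B3}: {B0} ∩ {B0,B1,B3} = {B0}; idom=B0
  B6: preds {B3,B4}: {B0,B1,B3} ∩ {B0,B1,B2,B4} = {B0,B1}; idom=B1
  B7: preds {B2,B6}: {B0,B1,B2} ∩ {B0,B1,B6} = {B0,B1}; idom=B1
  B8: preds {B0,B6,B7}: {B0} ∩ {B0,B1,B6} ∩ {B0,B1,B7} = {B0}; idom=B0

DF derivation:
  join B1 pred B0: · stop@B0
  join B1 pred B3: B3→B1 stop@B0
  join B6 pred B3: B3 stop@B1
  join B6 pred B4: B4→B2 stop@B1
  join B7 pred B2: B2 stop@B1
  join B7 pred B6: B6 stop@B1
  join B8 pred B0: · stop@B0
  join B8 pred B6: B6→B1 stop@B0
  join B8 pred B7: B7→B1 stop@B0
  B0 → ∅
  B1 → {B1,B8}
  B2 → {B6,B7}
  B3 → {B1,B6}
  B4 → {B6}
  B5 → ∅
  B6 → {B7,B8}
  B7 → {B8}
  B8 → ∅

φ for p: defs {B0,B3,B6,B8}
  DF⁺ = {B1,B6,B7,B8}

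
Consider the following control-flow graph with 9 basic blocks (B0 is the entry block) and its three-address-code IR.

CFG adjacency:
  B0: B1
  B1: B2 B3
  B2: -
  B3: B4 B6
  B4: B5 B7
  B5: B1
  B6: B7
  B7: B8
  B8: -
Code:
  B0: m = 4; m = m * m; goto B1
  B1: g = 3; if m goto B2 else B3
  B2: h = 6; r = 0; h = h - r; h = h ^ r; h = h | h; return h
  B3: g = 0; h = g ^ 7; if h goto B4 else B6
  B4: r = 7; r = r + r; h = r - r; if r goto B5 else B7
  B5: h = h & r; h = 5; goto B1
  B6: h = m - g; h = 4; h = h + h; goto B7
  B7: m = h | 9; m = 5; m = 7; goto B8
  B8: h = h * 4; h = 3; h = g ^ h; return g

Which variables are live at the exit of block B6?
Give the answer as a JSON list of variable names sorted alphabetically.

Answer: ["g", "h"]

Working:
Per-block:
  B0: {m} / ∅
  B1: {g} / {m}
  B2: {h,r} / ∅
  B3: {g,h} / ∅
  B4: {h,r} / ∅
  B5: {h} / {h,r}
  B6: {h} / {g,m}
  B7: {m} / {h}
  B8: {h} / {g,h}

Liveness:
  B0: in=∅ out={m}
  B1: in={m} out={m}
  B2: in=∅ out=∅
  B3: in={m} out={g,m}
  B4: in={g,m} out={g,h,m,r}
  B5: in={h,m,r} out={m}
  B6: in={g,m} out={g,h}
  B7: in={g,h} out={g,h}
  B8: in={g,h} out=∅

live-out(B6) = ["g", "h"]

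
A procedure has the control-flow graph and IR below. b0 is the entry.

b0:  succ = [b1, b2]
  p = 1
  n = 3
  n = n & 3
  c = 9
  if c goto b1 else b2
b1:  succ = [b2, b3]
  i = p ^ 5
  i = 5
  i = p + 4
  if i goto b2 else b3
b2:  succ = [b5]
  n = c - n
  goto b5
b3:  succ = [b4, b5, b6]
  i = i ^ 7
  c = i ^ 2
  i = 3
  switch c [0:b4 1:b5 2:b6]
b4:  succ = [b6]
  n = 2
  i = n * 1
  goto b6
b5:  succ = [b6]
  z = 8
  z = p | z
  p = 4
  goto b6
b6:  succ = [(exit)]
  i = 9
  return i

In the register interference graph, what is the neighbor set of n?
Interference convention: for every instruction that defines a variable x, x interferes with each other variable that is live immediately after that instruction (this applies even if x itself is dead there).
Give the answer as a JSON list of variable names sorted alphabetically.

Per-block:
  b0: {c,n,p} / ∅
  b1: {i} / {p}
  b2: {n} / {c,n}
  b3: {c,i} / {i}
  b4: {i,n} / ∅
  b5: {p,z} / {p}
  b6: {i} / ∅

Live sets:
  b0: in=∅ out={c,n,p}
  b1: in={c,n,p} out={c,i,n,p}
  b2: in={c,n,p} out={p}
  b3: in={i,p} out={p}
  b4: in=∅ out=∅
  b5: in={p} out=∅
  b6: in=∅ out=∅

Conflict graph:
  c — {i,n,p}
  i — {c,n,p}
  n — {c,i,p}
  p — {c,i,n,z}
  z — {p}

N(n) = ["c", "i", "p"]

Answer: ["c", "i", "p"]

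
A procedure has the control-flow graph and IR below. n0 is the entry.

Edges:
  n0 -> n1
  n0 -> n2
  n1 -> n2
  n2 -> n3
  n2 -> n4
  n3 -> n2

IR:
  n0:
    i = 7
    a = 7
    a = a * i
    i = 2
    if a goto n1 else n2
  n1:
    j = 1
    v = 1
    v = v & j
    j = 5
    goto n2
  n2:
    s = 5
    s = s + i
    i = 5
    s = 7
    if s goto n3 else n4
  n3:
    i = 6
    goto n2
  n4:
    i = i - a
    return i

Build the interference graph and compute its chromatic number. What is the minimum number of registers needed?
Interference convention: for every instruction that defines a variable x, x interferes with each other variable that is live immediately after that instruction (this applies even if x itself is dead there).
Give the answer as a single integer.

Per-block:
  n0 def {a,i} use ∅
  n1 def {j,v} use ∅
  n2 def {i,s} use {i}
  n3 def {i} use ∅
  n4 def {i} use {a,i}

Live sets:
  live n0: ∅→{a,i}
  live n1: {a,i}→{a,i}
  live n2: {a,i}→{a,i}
  live n3: {a}→{a,i}
  live n4: {a,i}→∅

Interfere edges:
  a: {i,j,s,v}
  i: {a,j,s,v}
  j: {a,i,v}
  s: {a,i}
  v: {a,i,j}

Chromatic number:
  lower bound: {a,i,j,v} mutually conflict ⇒ χ ≥ 4
  4-colouring: R0={a}  R1={i}  R2={j,s}  R3={v}
  χ = 4

Answer: 4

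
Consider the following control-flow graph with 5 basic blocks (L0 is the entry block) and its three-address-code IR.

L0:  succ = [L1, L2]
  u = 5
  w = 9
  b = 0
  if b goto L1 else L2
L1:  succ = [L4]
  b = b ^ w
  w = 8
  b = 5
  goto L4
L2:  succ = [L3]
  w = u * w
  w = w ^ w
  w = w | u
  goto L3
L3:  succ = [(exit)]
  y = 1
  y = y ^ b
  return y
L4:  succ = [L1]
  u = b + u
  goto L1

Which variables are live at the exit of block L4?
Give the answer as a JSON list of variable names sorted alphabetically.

Per-block:
  L0: def={b,u,w} ue=∅
  L1: def={b,w} ue={b,w}
  L2: def={w} ue={u,w}
  L3: def={y} ue={b}
  L4: def={u} ue={b,u}

Live sets:
  L0: in=∅ out={b,u,w}
  L1: in={b,u,w} out={b,u,w}
  L2: in={b,u,w} out={b}
  L3: in={b} out=∅
  L4: in={b,u,w} out={b,u,w}

live-out(L4) = ["b", "u", "w"]

Answer: ["b", "u", "w"]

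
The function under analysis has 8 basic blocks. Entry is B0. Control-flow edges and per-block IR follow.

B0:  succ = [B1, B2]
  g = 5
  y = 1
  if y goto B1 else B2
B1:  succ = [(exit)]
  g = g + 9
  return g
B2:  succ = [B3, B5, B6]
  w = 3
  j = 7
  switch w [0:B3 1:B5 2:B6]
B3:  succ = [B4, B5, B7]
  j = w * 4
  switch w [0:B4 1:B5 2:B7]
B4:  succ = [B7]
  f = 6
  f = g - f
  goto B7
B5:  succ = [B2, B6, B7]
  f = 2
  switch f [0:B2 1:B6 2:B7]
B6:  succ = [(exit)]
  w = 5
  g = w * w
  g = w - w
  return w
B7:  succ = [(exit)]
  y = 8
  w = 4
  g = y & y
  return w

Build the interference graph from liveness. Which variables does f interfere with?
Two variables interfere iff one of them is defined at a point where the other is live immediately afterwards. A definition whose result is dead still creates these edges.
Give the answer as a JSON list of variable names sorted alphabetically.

Per-block:
  B0 def {g,y} use ∅
  B1 def {g} use {g}
  B2 def {j,w} use ∅
  B3 def {j} use {w}
  B4 def {f} use {g}
  B5 def {f} use ∅
  B6 def {g,w} use ∅
  B7 def {g,w,y} use ∅

Liveness:
  B0 li=∅ lo={g}
  B1 li={g} lo=∅
  B2 li={g} lo={g,w}
  B3 li={g,w} lo={g}
  B4 li={g} lo=∅
  B5 li={g} lo={g}
  B6 li=∅ lo=∅
  B7 li=∅ lo=∅

Interference:
  f: {g}
  g: {f,j,w,y}
  j: {g,w}
  w: {g,j,y}
  y: {g,w}

N(f) = ["g"]

Answer: ["g"]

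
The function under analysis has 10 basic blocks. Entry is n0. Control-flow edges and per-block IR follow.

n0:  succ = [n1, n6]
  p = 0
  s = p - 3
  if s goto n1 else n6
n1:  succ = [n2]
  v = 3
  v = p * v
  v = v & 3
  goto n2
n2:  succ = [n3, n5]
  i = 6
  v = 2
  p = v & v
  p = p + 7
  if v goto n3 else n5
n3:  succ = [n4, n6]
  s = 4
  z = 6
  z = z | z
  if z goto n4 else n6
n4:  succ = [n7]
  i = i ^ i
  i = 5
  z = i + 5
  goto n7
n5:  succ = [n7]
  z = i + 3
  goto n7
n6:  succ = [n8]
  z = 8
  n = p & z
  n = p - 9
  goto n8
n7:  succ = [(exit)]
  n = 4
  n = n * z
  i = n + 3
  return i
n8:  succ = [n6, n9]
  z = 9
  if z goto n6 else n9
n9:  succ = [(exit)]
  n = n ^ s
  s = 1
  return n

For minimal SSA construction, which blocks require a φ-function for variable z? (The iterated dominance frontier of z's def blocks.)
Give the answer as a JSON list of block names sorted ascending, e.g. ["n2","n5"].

idom tree: n1←n0 n2←n1 n3←n2 n4←n3 n5←n2 n6←n0 n7←n2 n8←n6 n9←n8
Dom∩ at merges:
  n6: preds {n0,n3,n8}: {n0} ∩ {n0,n1,n2,n3} ∩ {n0,n6,n8} = {n0}; idom=n0
  n7: preds {n4,n5}: {n0,n1,n2,n3,n4} ∩ {n0,n1,n2,n5} = {n0,n1,n2}; idom=n2

DF derivation:
  n6←n0: walk · to n0
  n6←n3: walk n3→n2→n1 to n0
  n6←n8: walk n8→n6 to n0
  n7←n4: walk n4→n3 to n2
  n7←n5: walk n5 to n2
  n0 → ∅
  n1 → {n6}
  n2 → {n6}
  n3 → {n6,n7}
  n4 → {n7}
  n5 → {n7}
  n6 → {n6}
  n7 → ∅
  n8 → {n6}
  n9 → ∅

φ for z: defs {n3,n4,n5,n6,n8}
  DF⁺ = {n6,n7}

Answer: ["n6", "n7"]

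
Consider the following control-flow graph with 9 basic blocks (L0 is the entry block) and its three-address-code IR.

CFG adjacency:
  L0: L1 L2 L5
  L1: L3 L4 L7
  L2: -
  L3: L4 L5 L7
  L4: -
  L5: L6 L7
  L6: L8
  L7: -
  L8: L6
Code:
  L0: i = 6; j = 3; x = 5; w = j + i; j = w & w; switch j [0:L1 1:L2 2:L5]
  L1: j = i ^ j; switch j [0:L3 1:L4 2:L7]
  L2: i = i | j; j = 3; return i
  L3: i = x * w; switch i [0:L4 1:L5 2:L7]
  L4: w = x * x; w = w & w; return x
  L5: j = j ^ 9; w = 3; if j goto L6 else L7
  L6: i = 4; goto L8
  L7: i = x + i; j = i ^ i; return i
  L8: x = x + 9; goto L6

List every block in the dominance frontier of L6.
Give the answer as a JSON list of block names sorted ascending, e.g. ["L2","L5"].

idom tree: L1←L0 L2←L0 L3←L1 L4←L1 L5←L0 L6←L5 L7←L0 L8←L6
Dom at joins:
  L4: preds {L1,L3}: {L0,L1} ∩ {L0,L1,L3} = {L0,L1}; idom=L1
  L5: preds {L0,L3}: {L0} ∩ {L0,L1,L3} = {L0}; idom=L0
  L6: preds {L5,L8}: {L0,L5} ∩ {L0,L5,L6,L8} = {L0,L5}; idom=L5
  L7: preds {L1,L3,L5}: {L0,L1} ∩ {L0,L1,L3} ∩ {L0,L5} = {L0}; idom=L0

Frontier:
  L4←L1: walk · to L1
  L4←L3: walk L3 to L1
  L5←L0: walk · to L0
  L5←L3: walk L3→L1 to L0
  L6←L5: walk · to L5
  L6←L8: walk L8→L6 to L5
  L7←L1: walk L1 to L0
  L7←L3: walk L3→L1 to L0
  L7←L5: walk L5 to L0
  L0: DF=∅
  L1: DF={L5,L7}
  L2: DF=∅
  L3: DF={L4,L5,L7}
  L4: DF=∅
  L5: DF={L7}
  L6: DF={L6}
  L7: DF=∅
  L8: DF={L6}

DF(L6) = ["L6"]

Answer: ["L6"]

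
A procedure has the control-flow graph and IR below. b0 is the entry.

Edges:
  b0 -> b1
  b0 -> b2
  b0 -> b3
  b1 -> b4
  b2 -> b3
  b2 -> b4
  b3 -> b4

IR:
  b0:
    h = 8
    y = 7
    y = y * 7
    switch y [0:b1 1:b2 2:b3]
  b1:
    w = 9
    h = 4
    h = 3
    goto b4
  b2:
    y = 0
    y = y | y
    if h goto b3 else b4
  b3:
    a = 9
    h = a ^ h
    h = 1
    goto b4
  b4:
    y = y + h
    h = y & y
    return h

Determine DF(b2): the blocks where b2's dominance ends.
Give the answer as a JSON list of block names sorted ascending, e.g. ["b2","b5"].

idom tree: b1←b0 b2←b0 b3←b0 b4←b0
Dom at joins:
  b3: preds {b0,b2}: {b0} ∩ {b0,b2} = {b0}; idom=b0
  b4: preds {b1,b2,b3}: {b0,b1} ∩ {b0,b2} ∩ {b0,b3} = {b0}; idom=b0

DF walk-up:
  b3←b0: walk · to b0
  b3←b2: walk b2 to b0
  b4←b1: walk b1 to b0
  b4←b2: walk b2 to b0
  b4←b3: walk b3 to b0
  DF(b0)=∅
  DF(b1)={b4}
  DF(b2)={b3,b4}
  DF(b3)={b4}
  DF(b4)=∅

DF(b2) = ["b3", "b4"]

Answer: ["b3", "b4"]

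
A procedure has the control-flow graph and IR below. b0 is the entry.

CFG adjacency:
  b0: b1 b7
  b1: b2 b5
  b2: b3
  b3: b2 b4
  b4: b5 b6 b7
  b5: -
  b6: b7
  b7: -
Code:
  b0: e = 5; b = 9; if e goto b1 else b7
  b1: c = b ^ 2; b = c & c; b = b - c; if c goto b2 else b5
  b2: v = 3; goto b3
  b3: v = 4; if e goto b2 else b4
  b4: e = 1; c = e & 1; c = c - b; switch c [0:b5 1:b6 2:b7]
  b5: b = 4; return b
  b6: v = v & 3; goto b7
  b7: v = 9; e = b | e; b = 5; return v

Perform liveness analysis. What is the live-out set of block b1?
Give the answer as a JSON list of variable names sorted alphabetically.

Block summaries:
  b0: def={b,e} ue=∅
  b1: def={b,c} ue={b}
  b2: def={v} ue=∅
  b3: def={v} ue={e}
  b4: def={c,e} ue={b}
  b5: def={b} ue=∅
  b6: def={v} ue={v}
  b7: def={b,e,v} ue={b,e}

Live sets:
  live b0: ∅→{b,e}
  live b1: {b,e}→{b,e}
  live b2: {b,e}→{b,e}
  live b3: {b,e}→{b,e,v}
  live b4: {b,v}→{b,e,v}
  live b5: ∅→∅
  live b6: {b,e,v}→{b,e}
  live b7: {b,e}→∅

live-out(b1) = ["b", "e"]

Answer: ["b", "e"]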